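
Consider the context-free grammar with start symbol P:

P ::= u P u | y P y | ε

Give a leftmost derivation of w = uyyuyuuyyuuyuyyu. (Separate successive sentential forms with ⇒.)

P⇒uPu⇒uyPyu⇒uyyPyyu⇒uyyuPuyyu⇒uyyuyPyuyyu⇒uyyuyuPuyuyyu⇒uyyuyuuPuuyuyyu⇒uyyuyuuyPyuuyuyyu⇒uyyuyuuyyuuyuyyu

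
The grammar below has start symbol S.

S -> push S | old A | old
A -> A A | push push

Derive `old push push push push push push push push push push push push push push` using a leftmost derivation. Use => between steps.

S => old A => old A A => old A A A => old push push A A => old push push A A A => old push push A A A A => old push push push push A A A => old push push push push A A A A => old push push push push A A A A A => old push push push push push push A A A A => old push push push push push push push push A A A => old push push push push push push push push push push A A => old push push push push push push push push push push push push A => old push push push push push push push push push push push push push push

S => old A   [S -> old A]
old A => old A A   [A -> A A]
old A A => old A A A   [A -> A A]
old A A A => old push push A A   [A -> push push]
old push push A A => old push push A A A   [A -> A A]
old push push A A A => old push push A A A A   [A -> A A]
old push push A A A A => old push push push push A A A   [A -> push push]
old push push push push A A A => old push push push push A A A A   [A -> A A]
old push push push push A A A A => old push push push push A A A A A   [A -> A A]
old push push push push A A A A A => old push push push push push push A A A A   [A -> push push]
old push push push push push push A A A A => old push push push push push push push push A A A   [A -> push push]
old push push push push push push push push A A A => old push push push push push push push push push push A A   [A -> push push]
old push push push push push push push push push push A A => old push push push push push push push push push push push push A   [A -> push push]
old push push push push push push push push push push push push A => old push push push push push push push push push push push push push push   [A -> push push]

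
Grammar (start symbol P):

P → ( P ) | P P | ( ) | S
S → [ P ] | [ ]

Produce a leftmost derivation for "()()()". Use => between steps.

P => PP   [P → P P]
PP => ()P   [P → ( )]
()P => ()PP   [P → P P]
()PP => ()()P   [P → ( )]
()()P => ()()()   [P → ( )]

P=>PP=>()P=>()PP=>()()P=>()()()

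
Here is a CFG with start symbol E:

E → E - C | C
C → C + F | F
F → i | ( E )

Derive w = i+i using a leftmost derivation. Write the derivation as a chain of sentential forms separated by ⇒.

E ⇒ C   [E → C]
C ⇒ C+F   [C → C + F]
C+F ⇒ F+F   [C → F]
F+F ⇒ i+F   [F → i]
i+F ⇒ i+i   [F → i]

E ⇒ C ⇒ C+F ⇒ F+F ⇒ i+F ⇒ i+i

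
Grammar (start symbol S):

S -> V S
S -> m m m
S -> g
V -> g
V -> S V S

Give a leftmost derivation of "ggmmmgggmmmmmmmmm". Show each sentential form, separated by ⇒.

S ⇒ VS   [S -> V S]
VS ⇒ SVSS   [V -> S V S]
SVSS ⇒ gVSS   [S -> g]
gVSS ⇒ gSVSSS   [V -> S V S]
gSVSSS ⇒ gVSVSSS   [S -> V S]
gVSVSSS ⇒ ggSVSSS   [V -> g]
ggSVSSS ⇒ ggmmmVSSS   [S -> m m m]
ggmmmVSSS ⇒ ggmmmSVSSSS   [V -> S V S]
ggmmmSVSSSS ⇒ ggmmmgVSSSS   [S -> g]
ggmmmgVSSSS ⇒ ggmmmggSSSS   [V -> g]
ggmmmggSSSS ⇒ ggmmmgggSSS   [S -> g]
ggmmmgggSSS ⇒ ggmmmgggmmmSS   [S -> m m m]
ggmmmgggmmmSS ⇒ ggmmmgggmmmmmmS   [S -> m m m]
ggmmmgggmmmmmmS ⇒ ggmmmgggmmmmmmmmm   [S -> m m m]

S⇒VS⇒SVSS⇒gVSS⇒gSVSSS⇒gVSVSSS⇒ggSVSSS⇒ggmmmVSSS⇒ggmmmSVSSSS⇒ggmmmgVSSSS⇒ggmmmggSSSS⇒ggmmmgggSSS⇒ggmmmgggmmmSS⇒ggmmmgggmmmmmmS⇒ggmmmgggmmmmmmmmm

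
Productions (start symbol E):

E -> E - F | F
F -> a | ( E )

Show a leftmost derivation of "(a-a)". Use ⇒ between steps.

E ⇒ F   [E -> F]
F ⇒ (E)   [F -> ( E )]
(E) ⇒ (E-F)   [E -> E - F]
(E-F) ⇒ (F-F)   [E -> F]
(F-F) ⇒ (a-F)   [F -> a]
(a-F) ⇒ (a-a)   [F -> a]

E⇒F⇒(E)⇒(E-F)⇒(F-F)⇒(a-F)⇒(a-a)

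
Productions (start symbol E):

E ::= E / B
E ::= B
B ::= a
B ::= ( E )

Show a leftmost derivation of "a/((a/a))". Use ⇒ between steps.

E ⇒ E/B   [E ::= E / B]
E/B ⇒ B/B   [E ::= B]
B/B ⇒ a/B   [B ::= a]
a/B ⇒ a/(E)   [B ::= ( E )]
a/(E) ⇒ a/(B)   [E ::= B]
a/(B) ⇒ a/((E))   [B ::= ( E )]
a/((E)) ⇒ a/((E/B))   [E ::= E / B]
a/((E/B)) ⇒ a/((B/B))   [E ::= B]
a/((B/B)) ⇒ a/((a/B))   [B ::= a]
a/((a/B)) ⇒ a/((a/a))   [B ::= a]

E⇒E/B⇒B/B⇒a/B⇒a/(E)⇒a/(B)⇒a/((E))⇒a/((E/B))⇒a/((B/B))⇒a/((a/B))⇒a/((a/a))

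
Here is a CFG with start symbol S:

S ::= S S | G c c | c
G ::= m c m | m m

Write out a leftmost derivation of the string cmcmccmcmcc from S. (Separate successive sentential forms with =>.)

S => SS => cS => cSS => cGccS => cmcmccS => cmcmccGcc => cmcmccmcmcc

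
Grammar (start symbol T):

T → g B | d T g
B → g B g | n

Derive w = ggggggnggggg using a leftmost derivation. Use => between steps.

T => gB => ggBg => gggBgg => ggggBggg => gggggBgggg => ggggggBggggg => ggggggnggggg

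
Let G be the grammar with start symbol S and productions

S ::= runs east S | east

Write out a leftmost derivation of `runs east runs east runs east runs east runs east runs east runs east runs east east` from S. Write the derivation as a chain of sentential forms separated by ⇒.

S ⇒ runs east S ⇒ runs east runs east S ⇒ runs east runs east runs east S ⇒ runs east runs east runs east runs east S ⇒ runs east runs east runs east runs east runs east S ⇒ runs east runs east runs east runs east runs east runs east S ⇒ runs east runs east runs east runs east runs east runs east runs east S ⇒ runs east runs east runs east runs east runs east runs east runs east runs east S ⇒ runs east runs east runs east runs east runs east runs east runs east runs east east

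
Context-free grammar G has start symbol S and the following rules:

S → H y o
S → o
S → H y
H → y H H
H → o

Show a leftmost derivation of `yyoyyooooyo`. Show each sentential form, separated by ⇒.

S ⇒ Hyo   [S → H y o]
Hyo ⇒ yHHyo   [H → y H H]
yHHyo ⇒ yyHHHyo   [H → y H H]
yyHHHyo ⇒ yyoHHyo   [H → o]
yyoHHyo ⇒ yyoyHHHyo   [H → y H H]
yyoyHHHyo ⇒ yyoyyHHHHyo   [H → y H H]
yyoyyHHHHyo ⇒ yyoyyoHHHyo   [H → o]
yyoyyoHHHyo ⇒ yyoyyooHHyo   [H → o]
yyoyyooHHyo ⇒ yyoyyoooHyo   [H → o]
yyoyyoooHyo ⇒ yyoyyooooyo   [H → o]

S⇒Hyo⇒yHHyo⇒yyHHHyo⇒yyoHHyo⇒yyoyHHHyo⇒yyoyyHHHHyo⇒yyoyyoHHHyo⇒yyoyyooHHyo⇒yyoyyoooHyo⇒yyoyyooooyo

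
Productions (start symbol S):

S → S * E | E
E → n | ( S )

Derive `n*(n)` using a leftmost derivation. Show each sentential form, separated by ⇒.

S ⇒ S*E   [S → S * E]
S*E ⇒ E*E   [S → E]
E*E ⇒ n*E   [E → n]
n*E ⇒ n*(S)   [E → ( S )]
n*(S) ⇒ n*(E)   [S → E]
n*(E) ⇒ n*(n)   [E → n]

S⇒S*E⇒E*E⇒n*E⇒n*(S)⇒n*(E)⇒n*(n)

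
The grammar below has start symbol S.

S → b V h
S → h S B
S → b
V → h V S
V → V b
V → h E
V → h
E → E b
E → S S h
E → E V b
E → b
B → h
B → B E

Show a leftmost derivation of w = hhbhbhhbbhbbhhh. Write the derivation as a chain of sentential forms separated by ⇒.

S ⇒ hSB   [S → h S B]
hSB ⇒ hhSBB   [S → h S B]
hhSBB ⇒ hhbVhBB   [S → b V h]
hhbVhBB ⇒ hhbhEhBB   [V → h E]
hhbhEhBB ⇒ hhbhEVbhBB   [E → E V b]
hhbhEVbhBB ⇒ hhbhbVbhBB   [E → b]
hhbhbVbhBB ⇒ hhbhbhVSbhBB   [V → h V S]
hhbhbhVSbhBB ⇒ hhbhbhhESbhBB   [V → h E]
hhbhbhhESbhBB ⇒ hhbhbhhSShSbhBB   [E → S S h]
hhbhbhhSShSbhBB ⇒ hhbhbhhbShSbhBB   [S → b]
hhbhbhhbShSbhBB ⇒ hhbhbhhbbhSbhBB   [S → b]
hhbhbhhbbhSbhBB ⇒ hhbhbhhbbhbbhBB   [S → b]
hhbhbhhbbhbbhBB ⇒ hhbhbhhbbhbbhhB   [B → h]
hhbhbhhbbhbbhhB ⇒ hhbhbhhbbhbbhhh   [B → h]

S ⇒ hSB ⇒ hhSBB ⇒ hhbVhBB ⇒ hhbhEhBB ⇒ hhbhEVbhBB ⇒ hhbhbVbhBB ⇒ hhbhbhVSbhBB ⇒ hhbhbhhESbhBB ⇒ hhbhbhhSShSbhBB ⇒ hhbhbhhbShSbhBB ⇒ hhbhbhhbbhSbhBB ⇒ hhbhbhhbbhbbhBB ⇒ hhbhbhhbbhbbhhB ⇒ hhbhbhhbbhbbhhh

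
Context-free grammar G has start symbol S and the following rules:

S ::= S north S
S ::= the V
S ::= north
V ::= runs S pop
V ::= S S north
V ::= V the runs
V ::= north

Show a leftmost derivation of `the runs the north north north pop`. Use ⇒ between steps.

S ⇒ the V   [S ::= the V]
the V ⇒ the runs S pop   [V ::= runs S pop]
the runs S pop ⇒ the runs the V pop   [S ::= the V]
the runs the V pop ⇒ the runs the S S north pop   [V ::= S S north]
the runs the S S north pop ⇒ the runs the north S north pop   [S ::= north]
the runs the north S north pop ⇒ the runs the north north north pop   [S ::= north]

S ⇒ the V ⇒ the runs S pop ⇒ the runs the V pop ⇒ the runs the S S north pop ⇒ the runs the north S north pop ⇒ the runs the north north north pop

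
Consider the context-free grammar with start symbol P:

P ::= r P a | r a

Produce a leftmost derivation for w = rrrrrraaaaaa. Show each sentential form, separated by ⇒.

P ⇒ rPa   [P ::= r P a]
rPa ⇒ rrPaa   [P ::= r P a]
rrPaa ⇒ rrrPaaa   [P ::= r P a]
rrrPaaa ⇒ rrrrPaaaa   [P ::= r P a]
rrrrPaaaa ⇒ rrrrrPaaaaa   [P ::= r P a]
rrrrrPaaaaa ⇒ rrrrrraaaaaa   [P ::= r a]

P⇒rPa⇒rrPaa⇒rrrPaaa⇒rrrrPaaaa⇒rrrrrPaaaaa⇒rrrrrraaaaaa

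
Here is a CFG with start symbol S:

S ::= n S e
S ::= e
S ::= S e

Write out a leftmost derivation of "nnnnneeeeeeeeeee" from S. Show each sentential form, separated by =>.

S => nSe   [S ::= n S e]
nSe => nSee   [S ::= S e]
nSee => nSeee   [S ::= S e]
nSeee => nnSeeee   [S ::= n S e]
nnSeeee => nnnSeeeee   [S ::= n S e]
nnnSeeeee => nnnnSeeeeee   [S ::= n S e]
nnnnSeeeeee => nnnnSeeeeeee   [S ::= S e]
nnnnSeeeeeee => nnnnSeeeeeeee   [S ::= S e]
nnnnSeeeeeeee => nnnnnSeeeeeeeee   [S ::= n S e]
nnnnnSeeeeeeeee => nnnnnSeeeeeeeeee   [S ::= S e]
nnnnnSeeeeeeeeee => nnnnneeeeeeeeeee   [S ::= e]

S=>nSe=>nSee=>nSeee=>nnSeeee=>nnnSeeeee=>nnnnSeeeeee=>nnnnSeeeeeee=>nnnnSeeeeeeee=>nnnnnSeeeeeeeee=>nnnnnSeeeeeeeeee=>nnnnneeeeeeeeeee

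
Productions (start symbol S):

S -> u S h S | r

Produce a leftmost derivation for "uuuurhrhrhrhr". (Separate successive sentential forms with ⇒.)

S ⇒ uShS ⇒ uuShShS ⇒ uuuShShShS ⇒ uuuuShShShShS ⇒ uuuurhShShShS ⇒ uuuurhrhShShS ⇒ uuuurhrhrhShS ⇒ uuuurhrhrhrhS ⇒ uuuurhrhrhrhr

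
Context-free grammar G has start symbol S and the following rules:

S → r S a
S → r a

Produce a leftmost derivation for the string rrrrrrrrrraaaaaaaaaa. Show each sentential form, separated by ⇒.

S ⇒ rSa   [S → r S a]
rSa ⇒ rrSaa   [S → r S a]
rrSaa ⇒ rrrSaaa   [S → r S a]
rrrSaaa ⇒ rrrrSaaaa   [S → r S a]
rrrrSaaaa ⇒ rrrrrSaaaaa   [S → r S a]
rrrrrSaaaaa ⇒ rrrrrrSaaaaaa   [S → r S a]
rrrrrrSaaaaaa ⇒ rrrrrrrSaaaaaaa   [S → r S a]
rrrrrrrSaaaaaaa ⇒ rrrrrrrrSaaaaaaaa   [S → r S a]
rrrrrrrrSaaaaaaaa ⇒ rrrrrrrrrSaaaaaaaaa   [S → r S a]
rrrrrrrrrSaaaaaaaaa ⇒ rrrrrrrrrraaaaaaaaaa   [S → r a]

S⇒rSa⇒rrSaa⇒rrrSaaa⇒rrrrSaaaa⇒rrrrrSaaaaa⇒rrrrrrSaaaaaa⇒rrrrrrrSaaaaaaa⇒rrrrrrrrSaaaaaaaa⇒rrrrrrrrrSaaaaaaaaa⇒rrrrrrrrrraaaaaaaaaa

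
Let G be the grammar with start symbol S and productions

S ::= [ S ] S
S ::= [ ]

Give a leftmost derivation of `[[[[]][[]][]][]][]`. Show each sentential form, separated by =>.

S => [S]S   [S ::= [ S ] S]
[S]S => [[S]S]S   [S ::= [ S ] S]
[[S]S]S => [[[S]S]S]S   [S ::= [ S ] S]
[[[S]S]S]S => [[[[]]S]S]S   [S ::= [ ]]
[[[[]]S]S]S => [[[[]][S]S]S]S   [S ::= [ S ] S]
[[[[]][S]S]S]S => [[[[]][[]]S]S]S   [S ::= [ ]]
[[[[]][[]]S]S]S => [[[[]][[]][]]S]S   [S ::= [ ]]
[[[[]][[]][]]S]S => [[[[]][[]][]][]]S   [S ::= [ ]]
[[[[]][[]][]][]]S => [[[[]][[]][]][]][]   [S ::= [ ]]

S => [S]S => [[S]S]S => [[[S]S]S]S => [[[[]]S]S]S => [[[[]][S]S]S]S => [[[[]][[]]S]S]S => [[[[]][[]][]]S]S => [[[[]][[]][]][]]S => [[[[]][[]][]][]][]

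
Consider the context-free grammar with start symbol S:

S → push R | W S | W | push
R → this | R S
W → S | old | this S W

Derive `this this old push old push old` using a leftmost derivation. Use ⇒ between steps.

S ⇒ W ⇒ this S W ⇒ this W S W ⇒ this this S W S W ⇒ this this W S W S W ⇒ this this old S W S W ⇒ this this old push W S W ⇒ this this old push old S W ⇒ this this old push old push W ⇒ this this old push old push old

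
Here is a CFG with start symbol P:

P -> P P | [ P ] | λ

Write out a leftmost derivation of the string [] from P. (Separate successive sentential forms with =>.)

P => PP   [P -> P P]
PP => [P]P   [P -> [ P ]]
[P]P => []P   [P -> λ]
[]P => []   [P -> λ]

P => PP => [P]P => []P => []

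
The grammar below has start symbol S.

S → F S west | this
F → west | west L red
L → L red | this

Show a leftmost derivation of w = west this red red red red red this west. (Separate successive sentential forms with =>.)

S => F S west   [S → F S west]
F S west => west L red S west   [F → west L red]
west L red S west => west L red red S west   [L → L red]
west L red red S west => west L red red red S west   [L → L red]
west L red red red S west => west L red red red red S west   [L → L red]
west L red red red red S west => west L red red red red red S west   [L → L red]
west L red red red red red S west => west this red red red red red S west   [L → this]
west this red red red red red S west => west this red red red red red this west   [S → this]

S => F S west => west L red S west => west L red red S west => west L red red red S west => west L red red red red S west => west L red red red red red S west => west this red red red red red S west => west this red red red red red this west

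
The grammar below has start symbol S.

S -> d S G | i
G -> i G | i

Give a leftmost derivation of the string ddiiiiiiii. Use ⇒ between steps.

S ⇒ dSG   [S -> d S G]
dSG ⇒ ddSGG   [S -> d S G]
ddSGG ⇒ ddiGG   [S -> i]
ddiGG ⇒ ddiiGG   [G -> i G]
ddiiGG ⇒ ddiiiGG   [G -> i G]
ddiiiGG ⇒ ddiiiiGG   [G -> i G]
ddiiiiGG ⇒ ddiiiiiGG   [G -> i G]
ddiiiiiGG ⇒ ddiiiiiiG   [G -> i]
ddiiiiiiG ⇒ ddiiiiiiiG   [G -> i G]
ddiiiiiiiG ⇒ ddiiiiiiii   [G -> i]

S ⇒ dSG ⇒ ddSGG ⇒ ddiGG ⇒ ddiiGG ⇒ ddiiiGG ⇒ ddiiiiGG ⇒ ddiiiiiGG ⇒ ddiiiiiiG ⇒ ddiiiiiiiG ⇒ ddiiiiiiii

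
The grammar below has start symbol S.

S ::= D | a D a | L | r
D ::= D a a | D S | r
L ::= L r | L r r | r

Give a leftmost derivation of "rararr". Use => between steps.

S => D   [S ::= D]
D => DS   [D ::= D S]
DS => DSS   [D ::= D S]
DSS => DSSS   [D ::= D S]
DSSS => rSSS   [D ::= r]
rSSS => raDaSS   [S ::= a D a]
raDaSS => raraSS   [D ::= r]
raraSS => rararS   [S ::= r]
rararS => rararr   [S ::= r]

S => D => DS => DSS => DSSS => rSSS => raDaSS => raraSS => rararS => rararr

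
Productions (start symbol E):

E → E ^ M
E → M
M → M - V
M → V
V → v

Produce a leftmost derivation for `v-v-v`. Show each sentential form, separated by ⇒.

E ⇒ M ⇒ M-V ⇒ M-V-V ⇒ V-V-V ⇒ v-V-V ⇒ v-v-V ⇒ v-v-v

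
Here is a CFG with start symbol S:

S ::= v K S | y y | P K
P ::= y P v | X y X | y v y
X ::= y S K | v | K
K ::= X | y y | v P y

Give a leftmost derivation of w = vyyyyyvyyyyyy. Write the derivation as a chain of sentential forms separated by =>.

S => PK => XyXK => vyXK => vyySKK => vyyPKKK => vyyXyXKKK => vyyKyXKKK => vyyyyyXKKK => vyyyyyvKKK => vyyyyyvyyKK => vyyyyyvyyyyK => vyyyyyvyyyyyy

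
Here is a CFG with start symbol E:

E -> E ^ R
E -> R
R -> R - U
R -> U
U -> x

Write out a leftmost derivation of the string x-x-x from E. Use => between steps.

E => R => R-U => R-U-U => U-U-U => x-U-U => x-x-U => x-x-x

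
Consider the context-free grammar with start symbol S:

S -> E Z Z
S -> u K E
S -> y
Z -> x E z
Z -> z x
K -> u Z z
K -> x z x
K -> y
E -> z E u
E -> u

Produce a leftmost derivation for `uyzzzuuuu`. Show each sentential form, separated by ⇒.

S ⇒ uKE ⇒ uyE ⇒ uyzEu ⇒ uyzzEuu ⇒ uyzzzEuuu ⇒ uyzzzuuuu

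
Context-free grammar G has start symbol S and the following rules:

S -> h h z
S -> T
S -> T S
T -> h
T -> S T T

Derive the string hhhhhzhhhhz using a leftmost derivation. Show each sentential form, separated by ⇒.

S ⇒ TS   [S -> T S]
TS ⇒ STTS   [T -> S T T]
STTS ⇒ TSTTS   [S -> T S]
TSTTS ⇒ STTSTTS   [T -> S T T]
STTSTTS ⇒ TTTSTTS   [S -> T]
TTTSTTS ⇒ hTTSTTS   [T -> h]
hTTSTTS ⇒ hhTSTTS   [T -> h]
hhTSTTS ⇒ hhhSTTS   [T -> h]
hhhSTTS ⇒ hhhhhzTTS   [S -> h h z]
hhhhhzTTS ⇒ hhhhhzhTS   [T -> h]
hhhhhzhTS ⇒ hhhhhzhhS   [T -> h]
hhhhhzhhS ⇒ hhhhhzhhhhz   [S -> h h z]

S ⇒ TS ⇒ STTS ⇒ TSTTS ⇒ STTSTTS ⇒ TTTSTTS ⇒ hTTSTTS ⇒ hhTSTTS ⇒ hhhSTTS ⇒ hhhhhzTTS ⇒ hhhhhzhTS ⇒ hhhhhzhhS ⇒ hhhhhzhhhhz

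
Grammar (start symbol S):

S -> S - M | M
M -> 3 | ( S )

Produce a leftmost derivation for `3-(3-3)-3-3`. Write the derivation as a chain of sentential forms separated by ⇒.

S ⇒ S-M   [S -> S - M]
S-M ⇒ S-M-M   [S -> S - M]
S-M-M ⇒ S-M-M-M   [S -> S - M]
S-M-M-M ⇒ M-M-M-M   [S -> M]
M-M-M-M ⇒ 3-M-M-M   [M -> 3]
3-M-M-M ⇒ 3-(S)-M-M   [M -> ( S )]
3-(S)-M-M ⇒ 3-(S-M)-M-M   [S -> S - M]
3-(S-M)-M-M ⇒ 3-(M-M)-M-M   [S -> M]
3-(M-M)-M-M ⇒ 3-(3-M)-M-M   [M -> 3]
3-(3-M)-M-M ⇒ 3-(3-3)-M-M   [M -> 3]
3-(3-3)-M-M ⇒ 3-(3-3)-3-M   [M -> 3]
3-(3-3)-3-M ⇒ 3-(3-3)-3-3   [M -> 3]

S ⇒ S-M ⇒ S-M-M ⇒ S-M-M-M ⇒ M-M-M-M ⇒ 3-M-M-M ⇒ 3-(S)-M-M ⇒ 3-(S-M)-M-M ⇒ 3-(M-M)-M-M ⇒ 3-(3-M)-M-M ⇒ 3-(3-3)-M-M ⇒ 3-(3-3)-3-M ⇒ 3-(3-3)-3-3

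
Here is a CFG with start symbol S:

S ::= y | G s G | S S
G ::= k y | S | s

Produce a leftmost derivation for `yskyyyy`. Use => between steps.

S => SS => SSS => SSSS => GsGSSS => SsGSSS => ysGSSS => yskySSS => yskyySS => yskyyyS => yskyyyy

S => SS   [S ::= S S]
SS => SSS   [S ::= S S]
SSS => SSSS   [S ::= S S]
SSSS => GsGSSS   [S ::= G s G]
GsGSSS => SsGSSS   [G ::= S]
SsGSSS => ysGSSS   [S ::= y]
ysGSSS => yskySSS   [G ::= k y]
yskySSS => yskyySS   [S ::= y]
yskyySS => yskyyyS   [S ::= y]
yskyyyS => yskyyyy   [S ::= y]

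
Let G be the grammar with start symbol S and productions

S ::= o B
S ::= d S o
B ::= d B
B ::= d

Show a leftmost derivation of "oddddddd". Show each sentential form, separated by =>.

S => oB   [S ::= o B]
oB => odB   [B ::= d B]
odB => oddB   [B ::= d B]
oddB => odddB   [B ::= d B]
odddB => oddddB   [B ::= d B]
oddddB => odddddB   [B ::= d B]
odddddB => oddddddB   [B ::= d B]
oddddddB => oddddddd   [B ::= d]

S=>oB=>odB=>oddB=>odddB=>oddddB=>odddddB=>oddddddB=>oddddddd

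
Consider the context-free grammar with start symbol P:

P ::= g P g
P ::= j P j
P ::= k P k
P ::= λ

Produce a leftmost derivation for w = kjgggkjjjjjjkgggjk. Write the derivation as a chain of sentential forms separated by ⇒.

P ⇒ kPk   [P ::= k P k]
kPk ⇒ kjPjk   [P ::= j P j]
kjPjk ⇒ kjgPgjk   [P ::= g P g]
kjgPgjk ⇒ kjggPggjk   [P ::= g P g]
kjggPggjk ⇒ kjgggPgggjk   [P ::= g P g]
kjgggPgggjk ⇒ kjgggkPkgggjk   [P ::= k P k]
kjgggkPkgggjk ⇒ kjgggkjPjkgggjk   [P ::= j P j]
kjgggkjPjkgggjk ⇒ kjgggkjjPjjkgggjk   [P ::= j P j]
kjgggkjjPjjkgggjk ⇒ kjgggkjjjPjjjkgggjk   [P ::= j P j]
kjgggkjjjPjjjkgggjk ⇒ kjgggkjjjjjjkgggjk   [P ::= λ]

P ⇒ kPk ⇒ kjPjk ⇒ kjgPgjk ⇒ kjggPggjk ⇒ kjgggPgggjk ⇒ kjgggkPkgggjk ⇒ kjgggkjPjkgggjk ⇒ kjgggkjjPjjkgggjk ⇒ kjgggkjjjPjjjkgggjk ⇒ kjgggkjjjjjjkgggjk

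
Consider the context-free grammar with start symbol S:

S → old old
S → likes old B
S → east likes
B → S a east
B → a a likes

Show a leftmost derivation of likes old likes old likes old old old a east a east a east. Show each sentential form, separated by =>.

S => likes old B => likes old S a east => likes old likes old B a east => likes old likes old S a east a east => likes old likes old likes old B a east a east => likes old likes old likes old S a east a east a east => likes old likes old likes old old old a east a east a east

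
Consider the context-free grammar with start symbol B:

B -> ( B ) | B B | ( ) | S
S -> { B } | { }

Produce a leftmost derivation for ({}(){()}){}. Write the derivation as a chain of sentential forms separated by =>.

B => BB => (B)B => (BB)B => (BBB)B => (SBB)B => ({}BB)B => ({}()B)B => ({}()S)B => ({}(){B})B => ({}(){()})B => ({}(){()})S => ({}(){()}){}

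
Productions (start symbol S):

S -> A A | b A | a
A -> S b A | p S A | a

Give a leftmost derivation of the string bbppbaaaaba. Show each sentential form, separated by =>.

S => bA => bSbA => bbAbA => bbpSAbA => bbpAAAbA => bbppSAAAbA => bbppbAAAAbA => bbppbaAAAbA => bbppbaaAAbA => bbppbaaaAbA => bbppbaaaabA => bbppbaaaaba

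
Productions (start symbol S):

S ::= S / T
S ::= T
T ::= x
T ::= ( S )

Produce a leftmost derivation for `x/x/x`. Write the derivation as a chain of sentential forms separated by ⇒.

S⇒S/T⇒S/T/T⇒T/T/T⇒x/T/T⇒x/x/T⇒x/x/x

S ⇒ S/T   [S ::= S / T]
S/T ⇒ S/T/T   [S ::= S / T]
S/T/T ⇒ T/T/T   [S ::= T]
T/T/T ⇒ x/T/T   [T ::= x]
x/T/T ⇒ x/x/T   [T ::= x]
x/x/T ⇒ x/x/x   [T ::= x]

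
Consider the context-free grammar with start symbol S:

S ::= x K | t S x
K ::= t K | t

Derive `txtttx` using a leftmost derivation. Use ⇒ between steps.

S ⇒ tSx   [S ::= t S x]
tSx ⇒ txKx   [S ::= x K]
txKx ⇒ txtKx   [K ::= t K]
txtKx ⇒ txttKx   [K ::= t K]
txttKx ⇒ txtttx   [K ::= t]

S⇒tSx⇒txKx⇒txtKx⇒txttKx⇒txtttx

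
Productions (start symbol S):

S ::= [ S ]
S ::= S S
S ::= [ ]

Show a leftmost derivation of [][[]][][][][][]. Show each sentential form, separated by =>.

S => SS => SSS => SSSS => SSSSS => SSSSSS => SSSSSSS => []SSSSSS => [][S]SSSSS => [][[]]SSSSS => [][[]][]SSSS => [][[]][][]SSS => [][[]][][][]SS => [][[]][][][][]S => [][[]][][][][][]

S => SS   [S ::= S S]
SS => SSS   [S ::= S S]
SSS => SSSS   [S ::= S S]
SSSS => SSSSS   [S ::= S S]
SSSSS => SSSSSS   [S ::= S S]
SSSSSS => SSSSSSS   [S ::= S S]
SSSSSSS => []SSSSSS   [S ::= [ ]]
[]SSSSSS => [][S]SSSSS   [S ::= [ S ]]
[][S]SSSSS => [][[]]SSSSS   [S ::= [ ]]
[][[]]SSSSS => [][[]][]SSSS   [S ::= [ ]]
[][[]][]SSSS => [][[]][][]SSS   [S ::= [ ]]
[][[]][][]SSS => [][[]][][][]SS   [S ::= [ ]]
[][[]][][][]SS => [][[]][][][][]S   [S ::= [ ]]
[][[]][][][][]S => [][[]][][][][][]   [S ::= [ ]]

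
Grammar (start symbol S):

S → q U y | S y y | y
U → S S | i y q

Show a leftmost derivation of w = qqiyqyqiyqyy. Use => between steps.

S=>qUy=>qSSy=>qqUySy=>qqiyqySy=>qqiyqyqUyy=>qqiyqyqiyqyy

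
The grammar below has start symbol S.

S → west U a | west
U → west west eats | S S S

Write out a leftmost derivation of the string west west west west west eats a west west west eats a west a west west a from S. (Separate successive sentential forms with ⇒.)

S ⇒ west U a ⇒ west S S S a ⇒ west west U a S S a ⇒ west west S S S a S S a ⇒ west west west U a S S a S S a ⇒ west west west west west eats a S S a S S a ⇒ west west west west west eats a west U a S a S S a ⇒ west west west west west eats a west west west eats a S a S S a ⇒ west west west west west eats a west west west eats a west a S S a ⇒ west west west west west eats a west west west eats a west a west S a ⇒ west west west west west eats a west west west eats a west a west west a

S ⇒ west U a   [S → west U a]
west U a ⇒ west S S S a   [U → S S S]
west S S S a ⇒ west west U a S S a   [S → west U a]
west west U a S S a ⇒ west west S S S a S S a   [U → S S S]
west west S S S a S S a ⇒ west west west U a S S a S S a   [S → west U a]
west west west U a S S a S S a ⇒ west west west west west eats a S S a S S a   [U → west west eats]
west west west west west eats a S S a S S a ⇒ west west west west west eats a west U a S a S S a   [S → west U a]
west west west west west eats a west U a S a S S a ⇒ west west west west west eats a west west west eats a S a S S a   [U → west west eats]
west west west west west eats a west west west eats a S a S S a ⇒ west west west west west eats a west west west eats a west a S S a   [S → west]
west west west west west eats a west west west eats a west a S S a ⇒ west west west west west eats a west west west eats a west a west S a   [S → west]
west west west west west eats a west west west eats a west a west S a ⇒ west west west west west eats a west west west eats a west a west west a   [S → west]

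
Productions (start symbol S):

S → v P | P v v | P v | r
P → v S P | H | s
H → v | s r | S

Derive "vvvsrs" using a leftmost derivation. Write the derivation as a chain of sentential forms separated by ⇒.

S ⇒ vP ⇒ vvSP ⇒ vvvPP ⇒ vvvHP ⇒ vvvsrP ⇒ vvvsrs

S ⇒ vP   [S → v P]
vP ⇒ vvSP   [P → v S P]
vvSP ⇒ vvvPP   [S → v P]
vvvPP ⇒ vvvHP   [P → H]
vvvHP ⇒ vvvsrP   [H → s r]
vvvsrP ⇒ vvvsrs   [P → s]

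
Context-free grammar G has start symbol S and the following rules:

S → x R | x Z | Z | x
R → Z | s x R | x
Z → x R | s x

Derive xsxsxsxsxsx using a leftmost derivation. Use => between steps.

S => xR => xsxR => xsxsxR => xsxsxsxR => xsxsxsxsxR => xsxsxsxsxZ => xsxsxsxsxsx

S => xR   [S → x R]
xR => xsxR   [R → s x R]
xsxR => xsxsxR   [R → s x R]
xsxsxR => xsxsxsxR   [R → s x R]
xsxsxsxR => xsxsxsxsxR   [R → s x R]
xsxsxsxsxR => xsxsxsxsxZ   [R → Z]
xsxsxsxsxZ => xsxsxsxsxsx   [Z → s x]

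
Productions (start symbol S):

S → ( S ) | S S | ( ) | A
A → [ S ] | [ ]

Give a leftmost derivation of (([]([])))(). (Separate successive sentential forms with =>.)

S => SS   [S → S S]
SS => (S)S   [S → ( S )]
(S)S => ((S))S   [S → ( S )]
((S))S => ((SS))S   [S → S S]
((SS))S => ((AS))S   [S → A]
((AS))S => (([]S))S   [A → [ ]]
(([]S))S => (([](S)))S   [S → ( S )]
(([](S)))S => (([](A)))S   [S → A]
(([](A)))S => (([]([])))S   [A → [ ]]
(([]([])))S => (([]([])))()   [S → ( )]

S => SS => (S)S => ((S))S => ((SS))S => ((AS))S => (([]S))S => (([](S)))S => (([](A)))S => (([]([])))S => (([]([])))()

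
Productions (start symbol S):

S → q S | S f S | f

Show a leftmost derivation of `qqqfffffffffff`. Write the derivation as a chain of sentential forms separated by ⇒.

S ⇒ SfS ⇒ SfSfS ⇒ SfSfSfS ⇒ qSfSfSfS ⇒ qqSfSfSfS ⇒ qqqSfSfSfS ⇒ qqqSfSfSfSfS ⇒ qqqSfSfSfSfSfS ⇒ qqqffSfSfSfSfS ⇒ qqqffffSfSfSfS ⇒ qqqffffffSfSfS ⇒ qqqffffffffSfS ⇒ qqqffffffffffS ⇒ qqqfffffffffff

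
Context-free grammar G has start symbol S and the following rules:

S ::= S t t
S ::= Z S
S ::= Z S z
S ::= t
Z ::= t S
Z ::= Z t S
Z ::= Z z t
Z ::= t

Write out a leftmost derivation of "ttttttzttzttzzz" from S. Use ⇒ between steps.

S ⇒ ZSz   [S ::= Z S z]
ZSz ⇒ ZtSSz   [Z ::= Z t S]
ZtSSz ⇒ ttSSz   [Z ::= t]
ttSSz ⇒ ttSttSz   [S ::= S t t]
ttSttSz ⇒ tttttSz   [S ::= t]
tttttSz ⇒ tttttZSzz   [S ::= Z S z]
tttttZSzz ⇒ tttttZztSzz   [Z ::= Z z t]
tttttZztSzz ⇒ ttttttztSzz   [Z ::= t]
ttttttztSzz ⇒ ttttttztZSzzz   [S ::= Z S z]
ttttttztZSzzz ⇒ ttttttztZztSzzz   [Z ::= Z z t]
ttttttztZztSzzz ⇒ ttttttzttztSzzz   [Z ::= t]
ttttttzttztSzzz ⇒ ttttttzttzttzzz   [S ::= t]

S ⇒ ZSz ⇒ ZtSSz ⇒ ttSSz ⇒ ttSttSz ⇒ tttttSz ⇒ tttttZSzz ⇒ tttttZztSzz ⇒ ttttttztSzz ⇒ ttttttztZSzzz ⇒ ttttttztZztSzzz ⇒ ttttttzttztSzzz ⇒ ttttttzttzttzzz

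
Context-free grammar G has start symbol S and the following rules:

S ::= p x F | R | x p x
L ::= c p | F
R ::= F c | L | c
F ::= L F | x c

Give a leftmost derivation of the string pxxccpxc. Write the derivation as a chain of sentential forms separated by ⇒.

S⇒pxF⇒pxLF⇒pxFF⇒pxxcF⇒pxxcLF⇒pxxccpF⇒pxxccpxc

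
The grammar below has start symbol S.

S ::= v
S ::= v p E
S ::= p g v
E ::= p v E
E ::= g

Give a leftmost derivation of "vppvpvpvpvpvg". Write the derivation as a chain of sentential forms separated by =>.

S => vpE => vppvE => vppvpvE => vppvpvpvE => vppvpvpvpvE => vppvpvpvpvpvE => vppvpvpvpvpvg

S => vpE   [S ::= v p E]
vpE => vppvE   [E ::= p v E]
vppvE => vppvpvE   [E ::= p v E]
vppvpvE => vppvpvpvE   [E ::= p v E]
vppvpvpvE => vppvpvpvpvE   [E ::= p v E]
vppvpvpvpvE => vppvpvpvpvpvE   [E ::= p v E]
vppvpvpvpvpvE => vppvpvpvpvpvg   [E ::= g]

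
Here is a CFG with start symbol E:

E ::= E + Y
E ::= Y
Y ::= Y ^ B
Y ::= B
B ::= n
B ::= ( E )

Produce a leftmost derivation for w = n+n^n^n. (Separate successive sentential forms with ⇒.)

E ⇒ E+Y   [E ::= E + Y]
E+Y ⇒ Y+Y   [E ::= Y]
Y+Y ⇒ B+Y   [Y ::= B]
B+Y ⇒ n+Y   [B ::= n]
n+Y ⇒ n+Y^B   [Y ::= Y ^ B]
n+Y^B ⇒ n+Y^B^B   [Y ::= Y ^ B]
n+Y^B^B ⇒ n+B^B^B   [Y ::= B]
n+B^B^B ⇒ n+n^B^B   [B ::= n]
n+n^B^B ⇒ n+n^n^B   [B ::= n]
n+n^n^B ⇒ n+n^n^n   [B ::= n]

E⇒E+Y⇒Y+Y⇒B+Y⇒n+Y⇒n+Y^B⇒n+Y^B^B⇒n+B^B^B⇒n+n^B^B⇒n+n^n^B⇒n+n^n^n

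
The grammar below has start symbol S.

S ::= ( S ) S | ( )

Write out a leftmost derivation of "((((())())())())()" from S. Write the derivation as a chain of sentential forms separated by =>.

S => (S)S   [S ::= ( S ) S]
(S)S => ((S)S)S   [S ::= ( S ) S]
((S)S)S => (((S)S)S)S   [S ::= ( S ) S]
(((S)S)S)S => ((((S)S)S)S)S   [S ::= ( S ) S]
((((S)S)S)S)S => ((((())S)S)S)S   [S ::= ( )]
((((())S)S)S)S => ((((())())S)S)S   [S ::= ( )]
((((())())S)S)S => ((((())())())S)S   [S ::= ( )]
((((())())())S)S => ((((())())())())S   [S ::= ( )]
((((())())())())S => ((((())())())())()   [S ::= ( )]

S => (S)S => ((S)S)S => (((S)S)S)S => ((((S)S)S)S)S => ((((())S)S)S)S => ((((())())S)S)S => ((((())())())S)S => ((((())())())())S => ((((())())())())()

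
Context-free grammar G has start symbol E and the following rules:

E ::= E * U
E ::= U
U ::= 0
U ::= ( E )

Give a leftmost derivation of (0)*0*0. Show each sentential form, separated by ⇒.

E ⇒ E*U ⇒ E*U*U ⇒ U*U*U ⇒ (E)*U*U ⇒ (U)*U*U ⇒ (0)*U*U ⇒ (0)*0*U ⇒ (0)*0*0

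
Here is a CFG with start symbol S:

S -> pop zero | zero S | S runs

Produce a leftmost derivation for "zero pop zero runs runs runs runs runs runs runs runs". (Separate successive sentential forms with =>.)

S => S runs => S runs runs => S runs runs runs => S runs runs runs runs => zero S runs runs runs runs => zero S runs runs runs runs runs => zero S runs runs runs runs runs runs => zero S runs runs runs runs runs runs runs => zero S runs runs runs runs runs runs runs runs => zero pop zero runs runs runs runs runs runs runs runs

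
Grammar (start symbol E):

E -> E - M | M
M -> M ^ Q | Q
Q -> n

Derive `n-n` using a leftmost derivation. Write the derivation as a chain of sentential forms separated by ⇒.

E ⇒ E-M ⇒ M-M ⇒ Q-M ⇒ n-M ⇒ n-Q ⇒ n-n

E ⇒ E-M   [E -> E - M]
E-M ⇒ M-M   [E -> M]
M-M ⇒ Q-M   [M -> Q]
Q-M ⇒ n-M   [Q -> n]
n-M ⇒ n-Q   [M -> Q]
n-Q ⇒ n-n   [Q -> n]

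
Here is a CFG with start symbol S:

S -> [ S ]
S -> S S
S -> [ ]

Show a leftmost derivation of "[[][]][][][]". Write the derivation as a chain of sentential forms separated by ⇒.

S ⇒ SS ⇒ SSS ⇒ SSSS ⇒ [S]SSS ⇒ [SS]SSS ⇒ [[]S]SSS ⇒ [[][]]SSS ⇒ [[][]][]SS ⇒ [[][]][][]S ⇒ [[][]][][][]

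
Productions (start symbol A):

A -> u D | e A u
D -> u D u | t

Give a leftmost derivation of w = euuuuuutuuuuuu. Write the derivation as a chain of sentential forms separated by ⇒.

A ⇒ eAu   [A -> e A u]
eAu ⇒ euDu   [A -> u D]
euDu ⇒ euuDuu   [D -> u D u]
euuDuu ⇒ euuuDuuu   [D -> u D u]
euuuDuuu ⇒ euuuuDuuuu   [D -> u D u]
euuuuDuuuu ⇒ euuuuuDuuuuu   [D -> u D u]
euuuuuDuuuuu ⇒ euuuuuuDuuuuuu   [D -> u D u]
euuuuuuDuuuuuu ⇒ euuuuuutuuuuuu   [D -> t]

A ⇒ eAu ⇒ euDu ⇒ euuDuu ⇒ euuuDuuu ⇒ euuuuDuuuu ⇒ euuuuuDuuuuu ⇒ euuuuuuDuuuuuu ⇒ euuuuuutuuuuuu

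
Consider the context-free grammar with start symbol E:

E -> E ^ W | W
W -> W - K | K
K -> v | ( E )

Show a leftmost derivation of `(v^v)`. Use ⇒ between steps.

E ⇒ W   [E -> W]
W ⇒ K   [W -> K]
K ⇒ (E)   [K -> ( E )]
(E) ⇒ (E^W)   [E -> E ^ W]
(E^W) ⇒ (W^W)   [E -> W]
(W^W) ⇒ (K^W)   [W -> K]
(K^W) ⇒ (v^W)   [K -> v]
(v^W) ⇒ (v^K)   [W -> K]
(v^K) ⇒ (v^v)   [K -> v]

E⇒W⇒K⇒(E)⇒(E^W)⇒(W^W)⇒(K^W)⇒(v^W)⇒(v^K)⇒(v^v)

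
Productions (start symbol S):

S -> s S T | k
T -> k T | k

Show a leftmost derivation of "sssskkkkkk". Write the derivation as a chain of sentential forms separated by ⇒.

S ⇒ sST ⇒ ssSTT ⇒ sssSTTT ⇒ ssssSTTTT ⇒ sssskTTTT ⇒ sssskkTTTT ⇒ sssskkkTTT ⇒ sssskkkkTT ⇒ sssskkkkkT ⇒ sssskkkkkk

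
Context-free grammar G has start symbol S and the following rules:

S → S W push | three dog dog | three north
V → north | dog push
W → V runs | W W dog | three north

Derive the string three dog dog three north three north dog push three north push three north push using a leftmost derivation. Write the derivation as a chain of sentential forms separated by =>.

S => S W push => S W push W push => S W push W push W push => three dog dog W push W push W push => three dog dog W W dog push W push W push => three dog dog three north W dog push W push W push => three dog dog three north three north dog push W push W push => three dog dog three north three north dog push three north push W push => three dog dog three north three north dog push three north push three north push

S => S W push   [S → S W push]
S W push => S W push W push   [S → S W push]
S W push W push => S W push W push W push   [S → S W push]
S W push W push W push => three dog dog W push W push W push   [S → three dog dog]
three dog dog W push W push W push => three dog dog W W dog push W push W push   [W → W W dog]
three dog dog W W dog push W push W push => three dog dog three north W dog push W push W push   [W → three north]
three dog dog three north W dog push W push W push => three dog dog three north three north dog push W push W push   [W → three north]
three dog dog three north three north dog push W push W push => three dog dog three north three north dog push three north push W push   [W → three north]
three dog dog three north three north dog push three north push W push => three dog dog three north three north dog push three north push three north push   [W → three north]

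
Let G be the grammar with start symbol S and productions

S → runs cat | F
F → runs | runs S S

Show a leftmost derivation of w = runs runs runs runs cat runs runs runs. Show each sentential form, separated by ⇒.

S ⇒ F ⇒ runs S S ⇒ runs F S ⇒ runs runs S S S ⇒ runs runs F S S ⇒ runs runs runs S S S S ⇒ runs runs runs runs cat S S S ⇒ runs runs runs runs cat F S S ⇒ runs runs runs runs cat runs S S ⇒ runs runs runs runs cat runs F S ⇒ runs runs runs runs cat runs runs S ⇒ runs runs runs runs cat runs runs F ⇒ runs runs runs runs cat runs runs runs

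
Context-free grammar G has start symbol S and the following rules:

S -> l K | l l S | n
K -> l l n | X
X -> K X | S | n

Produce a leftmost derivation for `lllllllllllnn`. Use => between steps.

S => llS => llllS => llllllS => llllllllS => lllllllllK => lllllllllX => lllllllllKX => lllllllllllnX => lllllllllllnn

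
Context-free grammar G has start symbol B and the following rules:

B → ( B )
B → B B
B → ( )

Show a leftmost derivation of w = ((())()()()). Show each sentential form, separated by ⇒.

B ⇒ (B) ⇒ (BB) ⇒ (BBB) ⇒ (BBBB) ⇒ ((B)BBB) ⇒ ((())BBB) ⇒ ((())()BB) ⇒ ((())()()B) ⇒ ((())()()())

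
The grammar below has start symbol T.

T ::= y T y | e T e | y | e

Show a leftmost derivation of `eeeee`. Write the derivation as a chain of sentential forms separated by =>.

T => eTe => eeTee => eeeee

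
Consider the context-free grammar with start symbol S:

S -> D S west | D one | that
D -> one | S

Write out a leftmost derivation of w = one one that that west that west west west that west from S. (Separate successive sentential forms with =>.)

S => D S west => S S west => D S west S west => one S west S west => one D S west west S west => one one S west west S west => one one D S west west west S west => one one S S west west west S west => one one D S west S west west west S west => one one S S west S west west west S west => one one that S west S west west west S west => one one that that west S west west west S west => one one that that west that west west west S west => one one that that west that west west west that west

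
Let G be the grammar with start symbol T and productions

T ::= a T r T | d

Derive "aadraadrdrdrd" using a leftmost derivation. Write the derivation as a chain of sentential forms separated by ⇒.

T⇒aTrT⇒aaTrTrT⇒aadrTrT⇒aadraTrTrT⇒aadraaTrTrTrT⇒aadraadrTrTrT⇒aadraadrdrTrT⇒aadraadrdrdrT⇒aadraadrdrdrd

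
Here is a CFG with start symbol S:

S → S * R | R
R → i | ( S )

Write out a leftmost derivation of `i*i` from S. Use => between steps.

S => S*R => R*R => i*R => i*i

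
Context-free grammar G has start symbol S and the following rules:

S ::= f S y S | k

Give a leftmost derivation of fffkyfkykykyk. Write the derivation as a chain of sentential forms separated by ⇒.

S ⇒ fSyS ⇒ ffSySyS ⇒ fffSySySyS ⇒ fffkySySyS ⇒ fffkyfSySySyS ⇒ fffkyfkySySyS ⇒ fffkyfkykySyS ⇒ fffkyfkykykyS ⇒ fffkyfkykykyk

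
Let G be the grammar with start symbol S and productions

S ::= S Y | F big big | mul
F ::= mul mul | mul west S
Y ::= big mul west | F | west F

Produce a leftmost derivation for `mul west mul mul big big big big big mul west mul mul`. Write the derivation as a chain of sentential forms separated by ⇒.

S ⇒ S Y ⇒ S Y Y ⇒ F big big Y Y ⇒ mul west S big big Y Y ⇒ mul west F big big big big Y Y ⇒ mul west mul mul big big big big Y Y ⇒ mul west mul mul big big big big big mul west Y ⇒ mul west mul mul big big big big big mul west F ⇒ mul west mul mul big big big big big mul west mul mul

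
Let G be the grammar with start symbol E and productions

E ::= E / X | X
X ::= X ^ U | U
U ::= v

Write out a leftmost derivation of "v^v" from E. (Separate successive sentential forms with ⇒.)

E ⇒ X   [E ::= X]
X ⇒ X^U   [X ::= X ^ U]
X^U ⇒ U^U   [X ::= U]
U^U ⇒ v^U   [U ::= v]
v^U ⇒ v^v   [U ::= v]

E ⇒ X ⇒ X^U ⇒ U^U ⇒ v^U ⇒ v^v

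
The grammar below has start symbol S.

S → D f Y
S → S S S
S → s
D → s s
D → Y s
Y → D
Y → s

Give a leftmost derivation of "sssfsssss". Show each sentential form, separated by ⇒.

S ⇒ DfY   [S → D f Y]
DfY ⇒ YsfY   [D → Y s]
YsfY ⇒ DsfY   [Y → D]
DsfY ⇒ sssfY   [D → s s]
sssfY ⇒ sssfD   [Y → D]
sssfD ⇒ sssfYs   [D → Y s]
sssfYs ⇒ sssfDs   [Y → D]
sssfDs ⇒ sssfYss   [D → Y s]
sssfYss ⇒ sssfDss   [Y → D]
sssfDss ⇒ sssfYsss   [D → Y s]
sssfYsss ⇒ sssfDsss   [Y → D]
sssfDsss ⇒ sssfsssss   [D → s s]

S⇒DfY⇒YsfY⇒DsfY⇒sssfY⇒sssfD⇒sssfYs⇒sssfDs⇒sssfYss⇒sssfDss⇒sssfYsss⇒sssfDsss⇒sssfsssss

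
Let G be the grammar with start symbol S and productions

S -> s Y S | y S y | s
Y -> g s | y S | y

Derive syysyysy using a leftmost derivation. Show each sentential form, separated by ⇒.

S⇒sYS⇒sySS⇒syySyS⇒syysyS⇒syysyySy⇒syysyysy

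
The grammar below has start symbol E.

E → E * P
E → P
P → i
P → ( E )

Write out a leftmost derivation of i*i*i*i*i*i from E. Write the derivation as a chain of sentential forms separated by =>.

E => E*P   [E → E * P]
E*P => E*P*P   [E → E * P]
E*P*P => E*P*P*P   [E → E * P]
E*P*P*P => E*P*P*P*P   [E → E * P]
E*P*P*P*P => E*P*P*P*P*P   [E → E * P]
E*P*P*P*P*P => P*P*P*P*P*P   [E → P]
P*P*P*P*P*P => i*P*P*P*P*P   [P → i]
i*P*P*P*P*P => i*i*P*P*P*P   [P → i]
i*i*P*P*P*P => i*i*i*P*P*P   [P → i]
i*i*i*P*P*P => i*i*i*i*P*P   [P → i]
i*i*i*i*P*P => i*i*i*i*i*P   [P → i]
i*i*i*i*i*P => i*i*i*i*i*i   [P → i]

E => E*P => E*P*P => E*P*P*P => E*P*P*P*P => E*P*P*P*P*P => P*P*P*P*P*P => i*P*P*P*P*P => i*i*P*P*P*P => i*i*i*P*P*P => i*i*i*i*P*P => i*i*i*i*i*P => i*i*i*i*i*i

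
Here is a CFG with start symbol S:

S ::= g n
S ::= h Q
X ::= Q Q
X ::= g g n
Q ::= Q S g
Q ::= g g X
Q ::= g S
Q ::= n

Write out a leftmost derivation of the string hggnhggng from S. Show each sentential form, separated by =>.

S => hQ => hQSg => hgSSg => hggnSg => hggnhQg => hggnhgSg => hggnhggng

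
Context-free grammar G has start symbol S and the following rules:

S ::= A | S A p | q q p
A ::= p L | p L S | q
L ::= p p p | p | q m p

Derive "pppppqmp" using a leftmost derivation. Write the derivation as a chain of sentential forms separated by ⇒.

S ⇒ A ⇒ pLS ⇒ ppppS ⇒ ppppA ⇒ pppppL ⇒ pppppqmp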